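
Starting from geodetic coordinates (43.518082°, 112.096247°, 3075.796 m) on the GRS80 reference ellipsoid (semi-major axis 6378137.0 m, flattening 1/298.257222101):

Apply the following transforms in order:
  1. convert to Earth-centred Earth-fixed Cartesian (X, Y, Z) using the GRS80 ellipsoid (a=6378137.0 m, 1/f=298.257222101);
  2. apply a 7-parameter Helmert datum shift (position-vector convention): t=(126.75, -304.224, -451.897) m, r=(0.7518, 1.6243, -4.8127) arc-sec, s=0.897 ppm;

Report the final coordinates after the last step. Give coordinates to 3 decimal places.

start: φ=43.518082°, λ=112.096247°, h=3075.796 m
→ ECEF (a=6378137.000, f=1/298.257222101): X=-1743420.2296, Y=4294333.2004, Z=4371536.7358
→ Helmert 7p (PV): X=-1743160.4201, Y=4294057.5735, Z=4371118.1413

X=-1743160.420 m, Y=4294057.574 m, Z=4371118.141 m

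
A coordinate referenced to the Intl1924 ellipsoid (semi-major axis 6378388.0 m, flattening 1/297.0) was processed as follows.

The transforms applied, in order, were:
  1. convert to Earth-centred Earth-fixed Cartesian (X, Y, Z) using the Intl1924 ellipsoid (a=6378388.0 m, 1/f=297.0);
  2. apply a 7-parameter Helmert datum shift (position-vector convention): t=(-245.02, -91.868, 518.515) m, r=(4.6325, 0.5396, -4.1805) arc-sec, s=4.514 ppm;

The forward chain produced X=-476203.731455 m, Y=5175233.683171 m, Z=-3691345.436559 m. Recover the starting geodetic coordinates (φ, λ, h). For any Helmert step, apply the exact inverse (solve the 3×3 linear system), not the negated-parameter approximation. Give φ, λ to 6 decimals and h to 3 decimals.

φ=-35.572359°, λ=95.255674°, h=3792.102 m

start: X=-476203.7315, Y=5175233.6832, Z=-3691345.4366 m
→ Helmert⁻¹: X=-476051.7939, Y=5175209.6236, Z=-3691964.7619
→ geod (Bowring, a=6378388.000): φ=-35.57235900°, λ=95.25567400°, h=3792.1020 m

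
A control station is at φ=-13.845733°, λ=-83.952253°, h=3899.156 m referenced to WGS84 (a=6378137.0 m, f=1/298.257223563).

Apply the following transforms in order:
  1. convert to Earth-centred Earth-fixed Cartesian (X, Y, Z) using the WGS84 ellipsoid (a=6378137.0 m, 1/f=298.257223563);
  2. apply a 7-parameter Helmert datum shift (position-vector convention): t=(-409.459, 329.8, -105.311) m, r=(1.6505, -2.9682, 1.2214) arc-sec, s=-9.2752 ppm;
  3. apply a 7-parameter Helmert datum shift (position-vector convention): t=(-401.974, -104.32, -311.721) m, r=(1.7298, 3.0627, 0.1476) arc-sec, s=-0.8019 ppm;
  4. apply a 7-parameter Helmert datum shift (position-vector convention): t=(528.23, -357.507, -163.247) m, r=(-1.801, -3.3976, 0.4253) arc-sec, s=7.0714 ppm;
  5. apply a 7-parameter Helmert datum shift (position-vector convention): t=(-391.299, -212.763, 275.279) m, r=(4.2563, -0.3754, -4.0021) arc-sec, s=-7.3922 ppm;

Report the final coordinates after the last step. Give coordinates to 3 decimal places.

start: φ=-13.845733°, λ=-83.952253°, h=3899.156 m
→ ECEF (a=6378137.000, f=1/298.257223563): X=652981.2398, Y=-6163290.3080, Z=-1517348.4976
→ Helmert 7p (PV): X=652624.0548, Y=-6162887.3341, Z=-1517479.6557
→ Helmert 7p (PV): X=652203.4354, Y=-6162973.5191, Z=-1517851.5340
→ Helmert 7p (PV): X=652773.9872, Y=-6163386.5153, Z=-1517960.9588
→ Helmert 7p (PV): X=652261.0398, Y=-6163535.0598, Z=-1517800.4520

X=652261.040 m, Y=-6163535.060 m, Z=-1517800.452 m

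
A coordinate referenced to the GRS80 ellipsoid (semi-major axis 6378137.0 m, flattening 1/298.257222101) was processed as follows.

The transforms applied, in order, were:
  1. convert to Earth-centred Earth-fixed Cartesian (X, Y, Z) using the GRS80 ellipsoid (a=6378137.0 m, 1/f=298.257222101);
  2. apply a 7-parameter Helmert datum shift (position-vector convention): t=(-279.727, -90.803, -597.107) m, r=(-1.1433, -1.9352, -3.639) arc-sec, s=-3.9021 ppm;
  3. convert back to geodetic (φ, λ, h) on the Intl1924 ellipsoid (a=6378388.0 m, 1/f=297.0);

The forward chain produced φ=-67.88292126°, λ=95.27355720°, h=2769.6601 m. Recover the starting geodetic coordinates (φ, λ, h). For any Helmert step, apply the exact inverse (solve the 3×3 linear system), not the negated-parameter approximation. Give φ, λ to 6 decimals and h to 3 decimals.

φ=-67.879432°, λ=95.268983°, h=2438.220 m

start: φ=-67.882921°, λ=95.273557°, h=2769.660 m
→ ECEF (a=6378388.000, f=1/297.0): X=-221456.5721, Y=2399267.8524, Z=-5888890.6139
→ Helmert⁻¹: X=-221275.2840, Y=2399396.7523, Z=-5888301.1081
→ geod (Bowring, a=6378137.000): φ=-67.87943200°, λ=95.26898300°, h=2438.2200 m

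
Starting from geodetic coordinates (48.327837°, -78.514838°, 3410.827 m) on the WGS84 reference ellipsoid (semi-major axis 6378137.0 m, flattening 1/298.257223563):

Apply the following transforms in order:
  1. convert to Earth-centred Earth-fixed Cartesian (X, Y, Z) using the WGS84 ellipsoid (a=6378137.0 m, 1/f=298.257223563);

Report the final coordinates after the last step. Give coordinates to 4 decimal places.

start: φ=48.327837°, λ=-78.514838°, h=3410.827 m
→ ECEF (a=6378137.000, f=1/298.257223563): X=846399.5859, Y=-4165708.5495, Z=4743738.4996

X=846399.5859 m, Y=-4165708.5495 m, Z=4743738.4996 m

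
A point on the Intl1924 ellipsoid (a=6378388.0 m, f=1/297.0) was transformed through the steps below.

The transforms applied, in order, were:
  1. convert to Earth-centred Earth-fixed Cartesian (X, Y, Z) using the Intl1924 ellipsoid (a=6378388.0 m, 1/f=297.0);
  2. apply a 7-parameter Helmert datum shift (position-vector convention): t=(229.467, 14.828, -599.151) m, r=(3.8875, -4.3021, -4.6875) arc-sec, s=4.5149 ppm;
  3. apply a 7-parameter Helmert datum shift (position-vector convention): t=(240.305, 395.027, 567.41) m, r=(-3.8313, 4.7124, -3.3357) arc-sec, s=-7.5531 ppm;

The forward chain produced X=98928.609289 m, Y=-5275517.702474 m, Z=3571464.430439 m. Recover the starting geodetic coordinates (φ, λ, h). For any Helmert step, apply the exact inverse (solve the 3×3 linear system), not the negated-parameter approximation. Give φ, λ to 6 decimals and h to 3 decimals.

φ=34.270718°, λ=-88.928724°, h=269.072 m

start: X=98928.6093, Y=-5275517.7025, Z=3571464.4304 m
→ Helmert⁻¹: X=98692.7927, Y=-5276017.3102, Z=3570828.2465
→ Helmert⁻¹: X=98657.2718, Y=-5275938.7628, Z=3571508.6515
→ geod (Bowring, a=6378388.000): φ=34.27071800°, λ=-88.92872400°, h=269.0720 m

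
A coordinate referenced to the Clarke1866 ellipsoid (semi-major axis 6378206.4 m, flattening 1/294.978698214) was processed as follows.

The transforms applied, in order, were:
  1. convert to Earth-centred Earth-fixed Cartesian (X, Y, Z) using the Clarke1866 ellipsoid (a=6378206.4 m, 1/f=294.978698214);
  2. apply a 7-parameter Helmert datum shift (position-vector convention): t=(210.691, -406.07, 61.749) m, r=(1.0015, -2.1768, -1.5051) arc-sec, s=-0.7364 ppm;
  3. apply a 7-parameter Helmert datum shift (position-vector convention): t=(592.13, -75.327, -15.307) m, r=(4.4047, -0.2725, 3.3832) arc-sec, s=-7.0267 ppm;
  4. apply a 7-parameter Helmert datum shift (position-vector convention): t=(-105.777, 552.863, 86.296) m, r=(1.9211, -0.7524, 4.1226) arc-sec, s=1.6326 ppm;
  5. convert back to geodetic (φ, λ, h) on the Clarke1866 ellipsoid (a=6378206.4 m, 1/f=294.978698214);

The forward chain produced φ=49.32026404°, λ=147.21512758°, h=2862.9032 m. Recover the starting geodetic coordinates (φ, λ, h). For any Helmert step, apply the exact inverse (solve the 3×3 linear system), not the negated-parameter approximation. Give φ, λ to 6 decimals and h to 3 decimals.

φ=49.315401°, λ=147.216942°, h=3157.948 m

start: φ=49.320264°, λ=147.215128°, h=2862.903 m
→ ECEF (a=6378206.400, f=1/294.978698214): X=-3503648.5900, Y=2256638.4070, Z=4815817.4049
→ Helmert⁻¹: X=-3503474.4322, Y=2256196.7368, Z=4815715.0129
→ Helmert⁻¹: X=-3504047.8115, Y=2256448.2299, Z=4815720.6026
→ Helmert⁻¹: X=-3504226.7292, Y=2256853.7739, Z=4815688.4234
→ geod (Bowring, a=6378206.400): φ=49.31540100°, λ=147.21694200°, h=3157.9480 m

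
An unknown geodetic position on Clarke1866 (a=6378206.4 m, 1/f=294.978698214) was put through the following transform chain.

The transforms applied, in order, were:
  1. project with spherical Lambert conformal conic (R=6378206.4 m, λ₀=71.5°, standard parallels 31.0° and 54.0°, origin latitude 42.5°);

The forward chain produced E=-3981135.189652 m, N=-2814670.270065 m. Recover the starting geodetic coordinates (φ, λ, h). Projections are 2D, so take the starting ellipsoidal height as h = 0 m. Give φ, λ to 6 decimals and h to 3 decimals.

φ=11.001715°, λ=38.352622°, h=0.000 m

start: E=-3981135.1897, N=-2814670.2701 m
→ lcc⁻¹: φ=11.00171500°, λ=38.35262200°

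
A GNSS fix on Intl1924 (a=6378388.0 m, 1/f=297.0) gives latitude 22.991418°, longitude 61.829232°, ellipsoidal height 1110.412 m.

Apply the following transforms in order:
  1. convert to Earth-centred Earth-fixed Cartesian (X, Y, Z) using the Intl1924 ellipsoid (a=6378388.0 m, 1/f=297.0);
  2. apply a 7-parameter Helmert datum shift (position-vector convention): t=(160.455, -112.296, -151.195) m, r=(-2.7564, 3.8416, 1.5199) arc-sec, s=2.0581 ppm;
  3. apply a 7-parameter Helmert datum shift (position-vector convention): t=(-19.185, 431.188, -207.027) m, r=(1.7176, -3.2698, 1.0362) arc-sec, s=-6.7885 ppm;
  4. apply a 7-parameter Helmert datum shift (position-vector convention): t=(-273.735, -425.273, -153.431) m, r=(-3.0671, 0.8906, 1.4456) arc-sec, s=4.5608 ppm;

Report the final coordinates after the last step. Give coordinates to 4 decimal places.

start: φ=22.991418°, λ=61.829232°, h=1110.412 m
→ ECEF (a=6378388.000, f=1/297.0): X=2773945.9425, Y=5179731.1335, Z=2476310.4339
→ Helmert 7p (PV): X=2774120.0591, Y=5179683.0303, Z=2476043.4527
→ Helmert 7p (PV): X=2774016.7702, Y=5180072.3739, Z=2475906.7251
→ Helmert 7p (PV): X=2773730.0728, Y=5179726.9840, Z=2475675.5821

X=2773730.0728 m, Y=5179726.9840 m, Z=2475675.5821 m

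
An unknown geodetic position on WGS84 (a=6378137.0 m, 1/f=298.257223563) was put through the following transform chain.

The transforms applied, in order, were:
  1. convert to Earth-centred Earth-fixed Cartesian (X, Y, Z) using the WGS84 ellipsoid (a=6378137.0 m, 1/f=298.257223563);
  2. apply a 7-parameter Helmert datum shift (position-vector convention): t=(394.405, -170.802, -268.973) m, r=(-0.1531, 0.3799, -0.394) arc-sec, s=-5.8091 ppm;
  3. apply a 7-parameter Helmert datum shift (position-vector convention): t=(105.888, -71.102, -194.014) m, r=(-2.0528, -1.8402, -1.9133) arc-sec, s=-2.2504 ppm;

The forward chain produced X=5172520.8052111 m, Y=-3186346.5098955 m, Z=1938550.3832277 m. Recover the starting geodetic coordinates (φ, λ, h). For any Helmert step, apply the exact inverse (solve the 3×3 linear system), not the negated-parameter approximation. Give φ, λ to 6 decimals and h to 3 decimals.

start: X=5172520.8052, Y=-3186346.5099, Z=1938550.3832 m
→ Helmert⁻¹: X=5172473.4087, Y=-3186253.8929, Z=1938670.9033
→ Helmert⁻¹: X=5172111.5638, Y=-3186093.1589, Z=1938958.3011
→ geod (Bowring, a=6378137.000): φ=17.81413700°, λ=-31.63365100°, h=485.3070 m

φ=17.814137°, λ=-31.633651°, h=485.307 m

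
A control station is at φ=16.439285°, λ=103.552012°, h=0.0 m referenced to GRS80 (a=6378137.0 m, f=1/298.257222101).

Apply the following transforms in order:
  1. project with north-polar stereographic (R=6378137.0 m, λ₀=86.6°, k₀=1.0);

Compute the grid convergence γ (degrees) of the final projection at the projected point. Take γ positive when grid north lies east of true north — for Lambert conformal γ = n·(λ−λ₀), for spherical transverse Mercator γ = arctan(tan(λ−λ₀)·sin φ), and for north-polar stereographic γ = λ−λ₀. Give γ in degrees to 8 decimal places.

start: φ=16.439285°, λ=103.552012°, h=0.000 m
→ into stereo (λ₀=86.6°): φ=16.43928500°, λ−λ₀=16.95201200°
convergence γ = 16.95201200°

16.95201200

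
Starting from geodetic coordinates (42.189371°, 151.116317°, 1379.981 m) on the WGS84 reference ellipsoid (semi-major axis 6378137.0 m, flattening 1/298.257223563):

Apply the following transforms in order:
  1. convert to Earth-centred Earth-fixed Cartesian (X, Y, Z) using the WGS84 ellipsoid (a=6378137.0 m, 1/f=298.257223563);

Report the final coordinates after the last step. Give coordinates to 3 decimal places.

X=-4145031.160 m, Y=2286640.206 m, Z=4262138.931 m

start: φ=42.189371°, λ=151.116317°, h=1379.981 m
→ ECEF (a=6378137.000, f=1/298.257223563): X=-4145031.1599, Y=2286640.2058, Z=4262138.9307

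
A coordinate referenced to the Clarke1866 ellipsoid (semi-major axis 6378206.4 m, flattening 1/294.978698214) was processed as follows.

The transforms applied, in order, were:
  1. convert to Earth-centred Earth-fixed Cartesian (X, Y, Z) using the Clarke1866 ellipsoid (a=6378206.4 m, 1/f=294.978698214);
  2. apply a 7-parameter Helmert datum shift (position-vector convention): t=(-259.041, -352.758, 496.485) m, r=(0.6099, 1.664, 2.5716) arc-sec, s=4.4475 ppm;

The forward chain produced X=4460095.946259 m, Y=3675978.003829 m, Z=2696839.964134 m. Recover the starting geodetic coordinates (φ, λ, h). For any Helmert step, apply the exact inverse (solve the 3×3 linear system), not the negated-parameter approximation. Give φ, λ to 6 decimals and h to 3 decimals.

φ=25.157822°, λ=39.495643°, h=3767.992 m

start: X=4460095.9463, Y=3675978.0038, Z=2696839.9641 m
→ Helmert⁻¹: X=4460359.2313, Y=3676266.7748, Z=2696356.6000
→ geod (Bowring, a=6378206.400): φ=25.15782200°, λ=39.49564300°, h=3767.9920 m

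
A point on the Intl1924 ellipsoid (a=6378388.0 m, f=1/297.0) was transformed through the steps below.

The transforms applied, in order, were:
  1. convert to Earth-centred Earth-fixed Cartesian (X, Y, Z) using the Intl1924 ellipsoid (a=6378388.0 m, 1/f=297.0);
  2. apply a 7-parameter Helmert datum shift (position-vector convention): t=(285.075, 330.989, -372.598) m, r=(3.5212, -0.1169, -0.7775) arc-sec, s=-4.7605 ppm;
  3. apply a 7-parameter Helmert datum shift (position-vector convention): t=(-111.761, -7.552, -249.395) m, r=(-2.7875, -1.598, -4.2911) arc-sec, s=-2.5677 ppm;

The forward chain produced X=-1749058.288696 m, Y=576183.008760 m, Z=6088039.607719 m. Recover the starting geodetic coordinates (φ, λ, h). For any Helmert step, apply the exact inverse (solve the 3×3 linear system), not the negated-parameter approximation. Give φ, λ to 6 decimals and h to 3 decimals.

φ=73.278628°, λ=161.778360°, h=2414.156 m

start: X=-1749058.2887, Y=576183.0088, Z=6088039.6077 m
→ Helmert⁻¹: X=-1748915.8348, Y=576073.3773, Z=6088325.9702
→ Helmert⁻¹: X=-1749207.9567, Y=575842.4778, Z=6088718.7146
→ geod (Bowring, a=6378388.000): φ=73.27862800°, λ=161.77836000°, h=2414.1560 m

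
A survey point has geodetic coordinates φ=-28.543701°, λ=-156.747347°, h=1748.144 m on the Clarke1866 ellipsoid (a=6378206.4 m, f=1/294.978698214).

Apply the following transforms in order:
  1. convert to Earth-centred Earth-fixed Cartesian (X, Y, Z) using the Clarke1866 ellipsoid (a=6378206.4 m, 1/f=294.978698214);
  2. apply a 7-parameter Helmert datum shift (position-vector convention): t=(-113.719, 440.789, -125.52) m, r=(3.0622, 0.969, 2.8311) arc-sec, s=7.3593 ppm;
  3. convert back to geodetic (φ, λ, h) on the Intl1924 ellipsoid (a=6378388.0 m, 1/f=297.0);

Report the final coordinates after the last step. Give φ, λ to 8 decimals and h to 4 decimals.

φ=-28.54397520°, λ=-156.75163589°, h=1579.0230 m

start: φ=-28.543701°, λ=-156.747347°, h=1748.144 m
→ ECEF (a=6378206.400, f=1/294.978698214): X=-5153235.8156, Y=-2214287.4953, Z=-3030239.7588
→ Helmert 7p (PV): X=-5153371.3020, Y=-2213888.7463, Z=-3030396.2434
→ geod (Bowring, a=6378388.000): φ=-28.54397520°, λ=-156.75163589°, h=1579.0230 m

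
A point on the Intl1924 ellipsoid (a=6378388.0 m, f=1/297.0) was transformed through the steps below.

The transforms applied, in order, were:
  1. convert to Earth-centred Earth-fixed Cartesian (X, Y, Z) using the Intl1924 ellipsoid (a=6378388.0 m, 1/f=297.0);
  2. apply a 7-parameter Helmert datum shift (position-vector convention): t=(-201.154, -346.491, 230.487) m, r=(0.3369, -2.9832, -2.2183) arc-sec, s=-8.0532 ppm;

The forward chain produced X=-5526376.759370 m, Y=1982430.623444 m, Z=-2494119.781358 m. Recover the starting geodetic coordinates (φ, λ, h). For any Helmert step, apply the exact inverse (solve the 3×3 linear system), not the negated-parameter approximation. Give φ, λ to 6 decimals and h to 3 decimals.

φ=-23.156839°, λ=160.262921°, h=3973.816 m

start: X=-5526376.7594, Y=1982430.6234, Z=-2494119.7814 m
→ Helmert⁻¹: X=-5526277.5075, Y=1982729.5752, Z=-2494293.6681
→ geod (Bowring, a=6378388.000): φ=-23.15683900°, λ=160.26292100°, h=3973.8160 m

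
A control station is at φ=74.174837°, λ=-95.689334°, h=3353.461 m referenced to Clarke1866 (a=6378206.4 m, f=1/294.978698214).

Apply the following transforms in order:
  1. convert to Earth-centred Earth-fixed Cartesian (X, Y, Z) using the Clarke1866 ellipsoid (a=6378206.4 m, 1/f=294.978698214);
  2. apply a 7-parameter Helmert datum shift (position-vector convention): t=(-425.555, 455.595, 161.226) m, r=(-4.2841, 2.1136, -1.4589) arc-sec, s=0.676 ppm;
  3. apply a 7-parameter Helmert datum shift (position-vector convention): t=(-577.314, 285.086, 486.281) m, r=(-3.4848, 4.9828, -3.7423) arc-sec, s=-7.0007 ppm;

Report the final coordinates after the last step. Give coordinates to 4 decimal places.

X=-173898.5572 m, Y=-1736157.8912 m, Z=6118016.0604 m

start: φ=74.174837°, λ=-95.689334°, h=3353.461 m
→ ECEF (a=6378206.400, f=1/294.978698214): X=-173063.4588, Y=-1737144.3362, Z=6117335.8630
→ Helmert 7p (PV): X=-173438.7330, Y=-1736561.6348, Z=6117539.0781
→ Helmert 7p (PV): X=-173898.5572, Y=-1736157.8912, Z=6118016.0604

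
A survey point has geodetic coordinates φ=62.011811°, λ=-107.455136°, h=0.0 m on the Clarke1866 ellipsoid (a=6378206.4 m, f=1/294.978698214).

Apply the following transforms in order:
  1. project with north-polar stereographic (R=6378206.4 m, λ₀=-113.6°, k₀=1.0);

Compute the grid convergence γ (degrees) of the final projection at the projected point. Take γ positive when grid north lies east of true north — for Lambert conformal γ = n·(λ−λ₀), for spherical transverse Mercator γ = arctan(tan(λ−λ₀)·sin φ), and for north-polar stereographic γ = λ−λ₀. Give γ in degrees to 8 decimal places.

6.14486400

start: φ=62.011811°, λ=-107.455136°, h=0.000 m
→ into stereo (λ₀=-113.6°): φ=62.01181100°, λ−λ₀=6.14486400°
convergence γ = 6.14486400°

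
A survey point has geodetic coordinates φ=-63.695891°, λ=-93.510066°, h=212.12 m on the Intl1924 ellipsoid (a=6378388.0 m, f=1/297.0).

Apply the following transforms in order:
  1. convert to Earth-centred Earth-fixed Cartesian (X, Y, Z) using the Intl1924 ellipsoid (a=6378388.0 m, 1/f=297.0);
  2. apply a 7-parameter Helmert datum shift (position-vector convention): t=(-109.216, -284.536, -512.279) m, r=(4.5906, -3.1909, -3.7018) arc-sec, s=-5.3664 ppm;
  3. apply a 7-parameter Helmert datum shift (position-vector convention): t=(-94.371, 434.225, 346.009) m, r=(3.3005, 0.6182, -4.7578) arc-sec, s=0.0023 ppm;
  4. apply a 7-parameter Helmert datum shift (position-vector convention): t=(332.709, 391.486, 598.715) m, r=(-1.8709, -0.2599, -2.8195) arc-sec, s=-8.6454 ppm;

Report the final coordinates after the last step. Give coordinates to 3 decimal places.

start: φ=-63.695891°, λ=-93.510066°, h=212.120 m
→ ECEF (a=6378388.000, f=1/297.0): X=-173523.8409, Y=-2828933.3446, Z=-5695090.2755
→ Helmert 7p (PV): X=-173594.7937, Y=-2829072.8368, Z=-5695637.6368
→ Helmert 7p (PV): X=-173771.4923, Y=-2828543.4766, Z=-5695336.3894
→ Helmert 7p (PV): X=-173468.7687, Y=-2828176.8198, Z=-5694662.9991

X=-173468.769 m, Y=-2828176.820 m, Z=-5694662.999 m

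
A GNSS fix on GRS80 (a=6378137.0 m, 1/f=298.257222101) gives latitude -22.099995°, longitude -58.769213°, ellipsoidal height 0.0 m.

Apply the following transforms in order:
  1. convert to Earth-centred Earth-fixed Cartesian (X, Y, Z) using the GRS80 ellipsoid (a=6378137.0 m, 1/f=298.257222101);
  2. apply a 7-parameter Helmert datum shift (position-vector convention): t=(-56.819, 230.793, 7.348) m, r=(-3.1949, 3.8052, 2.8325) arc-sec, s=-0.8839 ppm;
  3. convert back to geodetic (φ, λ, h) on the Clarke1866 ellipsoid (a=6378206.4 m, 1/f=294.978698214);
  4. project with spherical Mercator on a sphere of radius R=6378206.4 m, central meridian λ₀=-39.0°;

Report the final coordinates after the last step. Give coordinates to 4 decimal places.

start: φ=-22.099995°, λ=-58.769213°, h=0.000 m
→ ECEF (a=6378137.000, f=1/298.257222101): X=3065462.8346, Y=-5055548.0779, Z=-2384675.5519
→ Helmert 7p (PV): X=3065428.7378, Y=-5055307.6573, Z=-2384644.3412
→ geod (Bowring, a=6378206.400): φ=-22.10198685°, λ=-58.76828749°, h=-254.4156 m
→ merc (R=6378206.4, λ₀=-39.0°): E=-2200619.6420, N=-2523801.8466

E=-2200619.6420 m, N=-2523801.8466 m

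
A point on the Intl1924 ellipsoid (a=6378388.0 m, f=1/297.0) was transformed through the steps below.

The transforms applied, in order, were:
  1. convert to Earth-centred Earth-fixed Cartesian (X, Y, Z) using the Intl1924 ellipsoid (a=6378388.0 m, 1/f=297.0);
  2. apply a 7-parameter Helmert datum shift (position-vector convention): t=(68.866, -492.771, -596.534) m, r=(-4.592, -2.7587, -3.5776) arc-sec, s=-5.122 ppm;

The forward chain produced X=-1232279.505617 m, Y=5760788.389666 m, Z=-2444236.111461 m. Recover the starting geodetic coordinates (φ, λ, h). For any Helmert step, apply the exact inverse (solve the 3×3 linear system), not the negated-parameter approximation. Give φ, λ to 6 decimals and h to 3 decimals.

start: X=-1232279.5056, Y=5760788.3897, Z=-2444236.1115 m
→ Helmert⁻¹: X=-1232487.2933, Y=5761343.6919, Z=-2443507.3471
→ geod (Bowring, a=6378388.000): φ=-22.66263500°, λ=102.07491800°, h=3087.1780 m

φ=-22.662635°, λ=102.074918°, h=3087.178 m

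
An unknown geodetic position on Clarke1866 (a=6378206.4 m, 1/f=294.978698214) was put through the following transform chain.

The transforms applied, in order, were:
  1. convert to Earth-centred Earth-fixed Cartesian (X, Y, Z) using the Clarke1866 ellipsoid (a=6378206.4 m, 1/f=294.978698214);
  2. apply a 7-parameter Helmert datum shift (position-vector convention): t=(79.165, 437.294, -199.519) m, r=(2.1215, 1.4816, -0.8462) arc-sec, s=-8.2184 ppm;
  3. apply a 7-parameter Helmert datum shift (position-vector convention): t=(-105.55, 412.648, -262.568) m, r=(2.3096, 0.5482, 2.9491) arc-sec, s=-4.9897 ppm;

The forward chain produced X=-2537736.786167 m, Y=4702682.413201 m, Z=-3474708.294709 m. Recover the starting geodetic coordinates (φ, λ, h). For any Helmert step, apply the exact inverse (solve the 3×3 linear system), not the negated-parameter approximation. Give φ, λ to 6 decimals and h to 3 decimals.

start: X=-2537736.7862, Y=4702682.4132, Z=-3474708.2947 m
→ Helmert⁻¹: X=-2537567.4322, Y=4702290.6043, Z=-3474522.4602
→ Helmert⁻¹: X=-2537661.7853, Y=4701845.8061, Z=-3474418.0828
→ geod (Bowring, a=6378206.400): φ=-33.21323800°, λ=118.35645000°, h=1519.9140 m

φ=-33.213238°, λ=118.356450°, h=1519.914 m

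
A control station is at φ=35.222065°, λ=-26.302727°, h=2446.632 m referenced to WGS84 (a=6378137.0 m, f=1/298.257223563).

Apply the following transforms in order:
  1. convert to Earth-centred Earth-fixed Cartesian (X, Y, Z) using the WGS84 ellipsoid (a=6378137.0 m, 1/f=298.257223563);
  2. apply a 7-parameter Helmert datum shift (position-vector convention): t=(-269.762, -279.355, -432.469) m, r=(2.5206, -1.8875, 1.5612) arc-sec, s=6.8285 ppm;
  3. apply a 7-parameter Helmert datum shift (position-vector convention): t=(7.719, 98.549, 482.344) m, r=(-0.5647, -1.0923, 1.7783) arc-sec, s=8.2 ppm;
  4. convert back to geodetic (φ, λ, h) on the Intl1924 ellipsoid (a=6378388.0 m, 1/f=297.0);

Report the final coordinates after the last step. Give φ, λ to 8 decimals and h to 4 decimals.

φ=35.22451100°, λ=-26.30545284°, h=2224.2388 m

start: φ=35.222065°, λ=-26.302727°, h=2446.632 m
→ ECEF (a=6378137.000, f=1/298.257223563): X=4677985.2675, Y=-2312281.3647, Z=3659431.5775
→ Helmert 7p (PV): X=4677731.4635, Y=-2312585.8209, Z=3659038.6481
→ Helmert 7p (PV): X=4677778.1009, Y=-2312455.8884, Z=3659582.0992
→ geod (Bowring, a=6378388.000): φ=35.22451100°, λ=-26.30545284°, h=2224.2388 m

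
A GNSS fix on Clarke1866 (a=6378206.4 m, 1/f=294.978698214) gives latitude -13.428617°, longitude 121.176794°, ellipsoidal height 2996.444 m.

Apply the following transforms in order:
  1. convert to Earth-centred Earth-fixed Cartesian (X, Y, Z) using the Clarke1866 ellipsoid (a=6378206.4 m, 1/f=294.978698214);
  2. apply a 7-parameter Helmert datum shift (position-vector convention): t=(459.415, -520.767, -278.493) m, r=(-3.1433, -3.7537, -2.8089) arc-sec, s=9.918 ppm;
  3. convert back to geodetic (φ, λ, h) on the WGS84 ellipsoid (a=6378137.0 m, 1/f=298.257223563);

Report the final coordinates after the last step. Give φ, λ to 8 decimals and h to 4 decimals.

φ=-13.43282397°, λ=121.17476957°, h=2516.5451 m

start: φ=-13.428617°, λ=121.176794°, h=2996.444 m
→ ECEF (a=6378206.400, f=1/294.978698214): X=-3213695.2074, Y=5311295.1514, Z=-1472173.2250
→ Helmert 7p (PV): X=-3213168.5447, Y=5310848.3912, Z=-1472605.7443
→ geod (Bowring, a=6378137.000): φ=-13.43282397°, λ=121.17476957°, h=2516.5451 m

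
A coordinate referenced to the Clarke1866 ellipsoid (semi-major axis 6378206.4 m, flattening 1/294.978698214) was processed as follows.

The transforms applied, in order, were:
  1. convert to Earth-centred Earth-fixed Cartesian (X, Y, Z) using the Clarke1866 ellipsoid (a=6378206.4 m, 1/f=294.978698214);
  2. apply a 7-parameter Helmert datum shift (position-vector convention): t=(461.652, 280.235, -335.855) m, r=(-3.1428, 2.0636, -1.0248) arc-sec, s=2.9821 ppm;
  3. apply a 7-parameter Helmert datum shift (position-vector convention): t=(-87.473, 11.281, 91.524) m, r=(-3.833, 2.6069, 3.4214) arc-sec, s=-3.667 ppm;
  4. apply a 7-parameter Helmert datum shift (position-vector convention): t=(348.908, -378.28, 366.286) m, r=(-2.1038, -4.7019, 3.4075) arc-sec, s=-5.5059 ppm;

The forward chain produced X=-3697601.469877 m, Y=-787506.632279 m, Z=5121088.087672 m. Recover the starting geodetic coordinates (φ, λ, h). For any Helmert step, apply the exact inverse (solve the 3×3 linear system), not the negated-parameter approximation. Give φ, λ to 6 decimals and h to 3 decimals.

start: X=-3697601.4699, Y=-787506.6323, Z=5121088.0877 m
→ Helmert⁻¹: X=-3697867.0103, Y=-787123.8272, Z=5120826.2623
→ Helmert⁻¹: X=-3697870.8727, Y=-787171.8139, Z=5120692.1522
→ Helmert⁻¹: X=-3698368.8163, Y=-787546.1022, Z=5120963.7355
→ geod (Bowring, a=6378206.400): φ=53.74376600°, λ=-167.97875300°, h=1534.9630 m

φ=53.743766°, λ=-167.978753°, h=1534.963 m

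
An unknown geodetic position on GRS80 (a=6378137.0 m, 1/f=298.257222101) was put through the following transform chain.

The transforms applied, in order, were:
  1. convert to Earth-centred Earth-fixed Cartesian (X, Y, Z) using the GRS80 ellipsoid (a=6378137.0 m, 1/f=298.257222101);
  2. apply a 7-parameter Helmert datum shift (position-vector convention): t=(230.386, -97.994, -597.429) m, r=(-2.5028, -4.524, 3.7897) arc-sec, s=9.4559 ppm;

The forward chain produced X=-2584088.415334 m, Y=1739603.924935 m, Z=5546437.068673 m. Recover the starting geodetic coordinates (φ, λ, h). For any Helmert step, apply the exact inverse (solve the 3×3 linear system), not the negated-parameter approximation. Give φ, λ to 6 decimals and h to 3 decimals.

start: X=-2584088.4153, Y=1739603.9249, Z=5546437.0687 m
→ Helmert⁻¹: X=-2584140.7382, Y=1739665.6395, Z=5547059.8328
→ geod (Bowring, a=6378137.000): φ=60.84599400°, λ=146.05122300°, h=65.2550 m

φ=60.845994°, λ=146.051223°, h=65.255 m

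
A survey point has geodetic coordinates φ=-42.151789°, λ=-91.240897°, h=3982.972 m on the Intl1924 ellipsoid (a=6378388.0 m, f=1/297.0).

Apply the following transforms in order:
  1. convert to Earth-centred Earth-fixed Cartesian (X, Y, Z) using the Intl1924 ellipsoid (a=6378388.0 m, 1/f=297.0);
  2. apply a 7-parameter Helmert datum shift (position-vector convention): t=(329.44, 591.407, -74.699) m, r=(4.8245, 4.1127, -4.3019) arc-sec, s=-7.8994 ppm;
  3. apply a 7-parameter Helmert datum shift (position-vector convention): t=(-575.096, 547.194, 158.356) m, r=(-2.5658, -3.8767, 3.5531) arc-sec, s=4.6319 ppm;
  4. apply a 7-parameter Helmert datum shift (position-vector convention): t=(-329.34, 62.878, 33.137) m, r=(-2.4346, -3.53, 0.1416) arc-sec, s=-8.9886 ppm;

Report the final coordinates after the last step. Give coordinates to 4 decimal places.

start: φ=-42.151789°, λ=-91.240897°, h=3982.972 m
→ ECEF (a=6378388.000, f=1/297.0): X=-102625.1912, Y=-4737759.0145, Z=-4260864.7060
→ Helmert 7p (PV): X=-102478.7078, Y=-4737028.3816, Z=-4261014.5150
→ Helmert 7p (PV): X=-102892.5933, Y=-4736557.8988, Z=-4260818.8959
→ Helmert 7p (PV): X=-103144.8382, Y=-4736502.8076, Z=-4260693.3146

X=-103144.8382 m, Y=-4736502.8076 m, Z=-4260693.3146 m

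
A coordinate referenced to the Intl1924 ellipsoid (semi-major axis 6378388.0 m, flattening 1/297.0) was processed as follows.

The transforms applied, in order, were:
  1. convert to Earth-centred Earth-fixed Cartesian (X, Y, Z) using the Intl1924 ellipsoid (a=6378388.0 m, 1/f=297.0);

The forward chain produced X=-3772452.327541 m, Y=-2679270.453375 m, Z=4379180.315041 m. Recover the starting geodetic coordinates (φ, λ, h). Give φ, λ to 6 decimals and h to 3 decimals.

start: X=-3772452.3275, Y=-2679270.4534, Z=4379180.3150 m
→ geod (Bowring, a=6378388.000): φ=43.61620900°, λ=-144.61687500°, h=2587.5290 m

φ=43.616209°, λ=-144.616875°, h=2587.529 m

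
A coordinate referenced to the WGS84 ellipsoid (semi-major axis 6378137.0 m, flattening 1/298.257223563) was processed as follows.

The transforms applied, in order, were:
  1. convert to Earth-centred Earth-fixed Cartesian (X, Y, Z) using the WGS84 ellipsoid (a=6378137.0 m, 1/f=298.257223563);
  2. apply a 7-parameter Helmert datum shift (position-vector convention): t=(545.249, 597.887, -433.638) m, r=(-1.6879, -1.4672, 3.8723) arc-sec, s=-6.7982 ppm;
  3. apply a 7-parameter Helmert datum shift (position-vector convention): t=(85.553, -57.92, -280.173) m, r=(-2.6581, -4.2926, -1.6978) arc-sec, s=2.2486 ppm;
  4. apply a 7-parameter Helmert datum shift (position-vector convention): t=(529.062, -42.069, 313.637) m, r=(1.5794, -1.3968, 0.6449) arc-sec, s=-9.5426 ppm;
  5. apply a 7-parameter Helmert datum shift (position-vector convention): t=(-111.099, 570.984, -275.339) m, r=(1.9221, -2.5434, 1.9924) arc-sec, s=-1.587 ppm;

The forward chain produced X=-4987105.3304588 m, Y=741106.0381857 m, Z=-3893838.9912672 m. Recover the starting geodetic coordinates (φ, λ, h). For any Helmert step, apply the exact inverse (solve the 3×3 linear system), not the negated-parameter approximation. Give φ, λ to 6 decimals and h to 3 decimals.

φ=-37.852870°, λ=171.560004°, h=692.006 m

start: X=-4987105.3305, Y=741106.0382, Z=-3893838.9913 m
→ Helmert⁻¹: X=-4987043.0025, Y=740548.1193, Z=-3893515.2383
→ Helmert⁻¹: X=-4987643.7125, Y=740583.0340, Z=-3893837.9279
→ Helmert⁻¹: X=-4987805.1732, Y=740648.4072, Z=-3893435.6535
→ Helmert⁻¹: X=-4988398.1301, Y=740181.0576, Z=-3892986.9406
→ geod (Bowring, a=6378137.000): φ=-37.85287000°, λ=171.56000400°, h=692.0060 m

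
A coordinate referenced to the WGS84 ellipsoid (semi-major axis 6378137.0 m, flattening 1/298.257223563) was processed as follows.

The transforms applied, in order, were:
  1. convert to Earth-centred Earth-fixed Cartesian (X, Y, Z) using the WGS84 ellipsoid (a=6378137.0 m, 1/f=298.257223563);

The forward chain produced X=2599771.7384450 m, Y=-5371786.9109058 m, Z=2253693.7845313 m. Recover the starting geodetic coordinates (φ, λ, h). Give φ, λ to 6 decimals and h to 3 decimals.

φ=20.816027°, λ=-64.174514°, h=3732.166 m

start: X=2599771.7384, Y=-5371786.9109, Z=2253693.7845 m
→ geod (Bowring, a=6378137.000): φ=20.81602700°, λ=-64.17451400°, h=3732.1660 m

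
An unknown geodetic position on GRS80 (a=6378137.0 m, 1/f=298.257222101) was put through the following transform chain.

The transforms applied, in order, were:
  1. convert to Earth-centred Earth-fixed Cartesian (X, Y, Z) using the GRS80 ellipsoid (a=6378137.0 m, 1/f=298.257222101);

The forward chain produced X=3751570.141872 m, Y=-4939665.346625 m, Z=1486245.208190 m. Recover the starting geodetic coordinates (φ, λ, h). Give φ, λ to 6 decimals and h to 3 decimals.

start: X=3751570.1419, Y=-4939665.3466, Z=1486245.2082 m
→ geod (Bowring, a=6378137.000): φ=13.56201100°, λ=-52.78410700°, h=1391.2630 m

φ=13.562011°, λ=-52.784107°, h=1391.263 m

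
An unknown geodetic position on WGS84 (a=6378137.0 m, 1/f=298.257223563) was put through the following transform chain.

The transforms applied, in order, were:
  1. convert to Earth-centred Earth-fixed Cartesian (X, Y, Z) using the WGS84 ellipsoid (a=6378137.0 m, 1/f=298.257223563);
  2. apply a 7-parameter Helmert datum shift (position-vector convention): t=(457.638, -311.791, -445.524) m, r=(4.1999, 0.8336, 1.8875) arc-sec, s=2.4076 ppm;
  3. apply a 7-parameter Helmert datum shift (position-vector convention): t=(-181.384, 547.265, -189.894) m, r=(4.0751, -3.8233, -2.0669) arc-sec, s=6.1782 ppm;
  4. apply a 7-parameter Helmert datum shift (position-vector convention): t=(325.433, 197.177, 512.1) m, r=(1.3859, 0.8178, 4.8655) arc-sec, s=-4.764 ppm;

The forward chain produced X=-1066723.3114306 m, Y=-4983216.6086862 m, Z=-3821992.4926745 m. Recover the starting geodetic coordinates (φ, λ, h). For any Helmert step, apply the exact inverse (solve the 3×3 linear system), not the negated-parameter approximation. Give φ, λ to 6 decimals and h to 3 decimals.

start: X=-1066723.3114, Y=-4983216.6087, Z=-3821992.4927 m
→ Helmert⁻¹: X=-1067156.2248, Y=-4983438.0375, Z=-3822493.5504
→ Helmert⁻¹: X=-1066989.1528, Y=-4984040.7156, Z=-3822161.7961
→ Helmert⁻¹: X=-1067474.3821, Y=-4983784.9719, Z=-3821609.9067
→ geod (Bowring, a=6378137.000): φ=-37.04753100°, λ=-102.08948600°, h=8.8660 m

φ=-37.047531°, λ=-102.089486°, h=8.866 m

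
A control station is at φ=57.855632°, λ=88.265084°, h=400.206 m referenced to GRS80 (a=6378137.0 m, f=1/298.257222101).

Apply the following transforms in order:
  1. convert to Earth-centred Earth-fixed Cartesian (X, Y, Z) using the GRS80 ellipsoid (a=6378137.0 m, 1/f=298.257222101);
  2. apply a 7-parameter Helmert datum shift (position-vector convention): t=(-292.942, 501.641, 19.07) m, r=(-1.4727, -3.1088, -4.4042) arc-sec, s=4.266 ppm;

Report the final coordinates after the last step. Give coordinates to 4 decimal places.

X=102692.8781 m, Y=3400894.4261 m, Z=5377558.0270 m

start: φ=57.855632°, λ=88.265084°, h=400.206 m
→ ECEF (a=6378137.000, f=1/298.257222101): X=102993.8257, Y=3400342.0834, Z=5377538.7421
→ Helmert 7p (PV): X=102692.8781, Y=3400894.4261, Z=5377558.0270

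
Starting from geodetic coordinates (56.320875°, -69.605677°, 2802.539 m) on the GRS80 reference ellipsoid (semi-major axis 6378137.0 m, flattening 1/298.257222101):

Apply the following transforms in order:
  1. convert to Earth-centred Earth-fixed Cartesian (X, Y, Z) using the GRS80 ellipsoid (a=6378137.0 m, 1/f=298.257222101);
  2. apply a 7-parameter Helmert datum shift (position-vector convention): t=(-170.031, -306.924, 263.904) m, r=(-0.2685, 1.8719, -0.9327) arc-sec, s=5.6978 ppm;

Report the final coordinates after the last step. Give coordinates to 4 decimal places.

start: φ=56.320875°, λ=-69.605677°, h=2802.539 m
→ ECEF (a=6378137.000, f=1/298.257222101): X=1235958.4767, Y=-3324400.3537, Z=5286670.0422
→ Helmert 7p (PV): X=1235828.4334, Y=-3324724.9265, Z=5286957.1794

X=1235828.4334 m, Y=-3324724.9265 m, Z=5286957.1794 m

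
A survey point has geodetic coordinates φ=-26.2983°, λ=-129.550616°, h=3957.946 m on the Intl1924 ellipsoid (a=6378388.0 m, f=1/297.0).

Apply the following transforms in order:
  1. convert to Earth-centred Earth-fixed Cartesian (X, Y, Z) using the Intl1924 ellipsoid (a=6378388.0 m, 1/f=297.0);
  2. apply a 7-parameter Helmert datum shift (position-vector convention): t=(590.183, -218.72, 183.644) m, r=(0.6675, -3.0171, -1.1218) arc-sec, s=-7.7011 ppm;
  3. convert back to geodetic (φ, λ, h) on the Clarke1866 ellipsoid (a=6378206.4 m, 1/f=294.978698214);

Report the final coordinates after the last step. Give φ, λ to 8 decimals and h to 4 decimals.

φ=-26.29937127°, λ=-129.54472048°, h=3852.2644 m

start: φ=-26.298300°, λ=-129.550616°, h=3957.946 m
→ ECEF (a=6378388.000, f=1/297.0): X=-3645797.2364, Y=-4414753.7925, Z=-2810520.0008
→ Helmert 7p (PV): X=-3645161.8767, Y=-4414909.5908, Z=-2810382.3271
→ geod (Bowring, a=6378206.400): φ=-26.29937127°, λ=-129.54472048°, h=3852.2644 m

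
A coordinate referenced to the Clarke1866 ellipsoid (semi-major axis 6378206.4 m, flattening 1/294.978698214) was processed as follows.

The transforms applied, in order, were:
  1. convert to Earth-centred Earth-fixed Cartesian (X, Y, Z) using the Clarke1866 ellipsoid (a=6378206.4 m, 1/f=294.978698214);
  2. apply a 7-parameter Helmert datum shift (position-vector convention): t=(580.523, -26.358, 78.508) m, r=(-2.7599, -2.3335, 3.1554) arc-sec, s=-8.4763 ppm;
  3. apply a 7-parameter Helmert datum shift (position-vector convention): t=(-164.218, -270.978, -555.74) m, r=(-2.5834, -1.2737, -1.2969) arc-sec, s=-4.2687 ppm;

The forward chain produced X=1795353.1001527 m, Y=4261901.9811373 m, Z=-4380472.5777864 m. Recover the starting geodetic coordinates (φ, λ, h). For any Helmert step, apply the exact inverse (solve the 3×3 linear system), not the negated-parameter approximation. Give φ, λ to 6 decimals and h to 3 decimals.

start: X=1795353.1002, Y=4261901.9811, Z=-4380472.5778 m
→ Helmert⁻¹: X=1795471.1374, Y=4262257.2990, Z=-4379893.2382
→ Helmert⁻¹: X=1794921.4820, Y=4262350.9330, Z=-4379972.1468
→ geod (Bowring, a=6378206.400): φ=-43.63644300°, λ=67.16352100°, h=1780.5750 m

φ=-43.636443°, λ=67.163521°, h=1780.575 m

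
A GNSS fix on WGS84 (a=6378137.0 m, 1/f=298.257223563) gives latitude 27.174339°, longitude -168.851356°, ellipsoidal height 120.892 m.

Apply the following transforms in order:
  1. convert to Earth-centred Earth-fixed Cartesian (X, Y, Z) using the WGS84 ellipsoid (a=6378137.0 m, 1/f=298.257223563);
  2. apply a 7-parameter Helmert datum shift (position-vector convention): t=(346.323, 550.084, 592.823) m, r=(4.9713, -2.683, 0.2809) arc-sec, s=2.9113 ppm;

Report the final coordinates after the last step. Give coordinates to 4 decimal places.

start: φ=27.174339°, λ=-168.851356°, h=120.892 m
→ ECEF (a=6378137.000, f=1/298.257223563): X=-5571043.6019, Y=-1097907.9810, Z=2895469.5391
→ Helmert 7p (PV): X=-5570749.6657, Y=-1097438.4657, Z=2895971.8644

X=-5570749.6657 m, Y=-1097438.4657 m, Z=2895971.8644 m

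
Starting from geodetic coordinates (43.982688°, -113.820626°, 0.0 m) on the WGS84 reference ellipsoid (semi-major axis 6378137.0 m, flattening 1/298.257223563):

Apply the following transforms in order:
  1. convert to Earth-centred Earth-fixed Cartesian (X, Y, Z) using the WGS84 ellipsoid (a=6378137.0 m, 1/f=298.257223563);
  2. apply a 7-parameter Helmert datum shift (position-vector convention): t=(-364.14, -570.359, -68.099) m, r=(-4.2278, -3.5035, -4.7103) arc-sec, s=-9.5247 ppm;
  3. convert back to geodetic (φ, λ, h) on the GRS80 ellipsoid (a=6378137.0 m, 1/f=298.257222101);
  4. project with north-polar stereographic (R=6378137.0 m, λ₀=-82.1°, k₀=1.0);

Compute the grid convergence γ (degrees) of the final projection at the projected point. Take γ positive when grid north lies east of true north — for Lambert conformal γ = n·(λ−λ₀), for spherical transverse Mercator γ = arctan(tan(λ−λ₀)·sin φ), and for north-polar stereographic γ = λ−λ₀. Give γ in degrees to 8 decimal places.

-31.72452298

start: φ=43.982688°, λ=-113.820626°, h=0.000 m
→ ECEF (a=6378137.000, f=1/298.257223563): X=-1856535.9787, Y=-4205229.8563, Z=4406707.7085
→ Helmert 7p (PV): X=-1857053.3154, Y=-4205627.4427, Z=4406652.2968
→ geod (Bowring, a=6378137.000): φ=43.97875026°, λ=-113.82452298°, h=373.5976 m
→ into stereo (λ₀=-82.1°): φ=43.97875026°, λ−λ₀=-31.72452298°
convergence γ = -31.72452298°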